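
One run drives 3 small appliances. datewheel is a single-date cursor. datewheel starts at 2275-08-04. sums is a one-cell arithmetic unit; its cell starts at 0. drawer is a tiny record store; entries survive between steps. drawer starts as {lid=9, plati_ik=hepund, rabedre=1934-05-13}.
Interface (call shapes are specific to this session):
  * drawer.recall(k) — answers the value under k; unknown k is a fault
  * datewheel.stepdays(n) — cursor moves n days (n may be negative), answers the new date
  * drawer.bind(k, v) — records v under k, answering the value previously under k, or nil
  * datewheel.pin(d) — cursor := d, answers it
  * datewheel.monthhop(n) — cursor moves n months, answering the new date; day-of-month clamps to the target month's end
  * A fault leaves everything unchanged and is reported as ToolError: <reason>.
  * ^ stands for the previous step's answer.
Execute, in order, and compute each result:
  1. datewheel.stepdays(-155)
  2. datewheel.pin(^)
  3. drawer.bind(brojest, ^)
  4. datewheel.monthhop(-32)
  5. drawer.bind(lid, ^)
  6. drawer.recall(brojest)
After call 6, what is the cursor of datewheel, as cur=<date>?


==> datewheel.stepdays(n=-155)
<== 2275-03-02
==> datewheel.pin(d=^)
<== 2275-03-02
==> drawer.bind(k=brojest, v=^)
<== nil
==> datewheel.monthhop(n=-32)
<== 2272-07-02
==> drawer.bind(k=lid, v=^)
<== 9
==> drawer.recall(k=brojest)
<== 2275-03-02

Answer: cur=2272-07-02


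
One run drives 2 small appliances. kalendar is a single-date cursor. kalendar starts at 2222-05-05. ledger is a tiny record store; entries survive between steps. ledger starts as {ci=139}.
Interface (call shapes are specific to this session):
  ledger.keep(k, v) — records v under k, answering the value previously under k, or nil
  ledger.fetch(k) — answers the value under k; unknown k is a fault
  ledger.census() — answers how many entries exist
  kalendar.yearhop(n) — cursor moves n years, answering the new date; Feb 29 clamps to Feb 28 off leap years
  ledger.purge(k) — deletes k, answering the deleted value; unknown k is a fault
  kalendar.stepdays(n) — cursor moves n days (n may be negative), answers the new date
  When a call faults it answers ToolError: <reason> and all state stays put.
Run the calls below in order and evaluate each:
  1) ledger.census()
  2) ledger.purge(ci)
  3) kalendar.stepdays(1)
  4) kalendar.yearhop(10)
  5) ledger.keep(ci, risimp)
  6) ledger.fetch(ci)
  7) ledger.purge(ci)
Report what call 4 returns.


==> ledger.census()
<== 1
==> ledger.purge(k=ci)
<== 139
==> kalendar.stepdays(n=1)
<== 2222-05-06
==> kalendar.yearhop(n=10)
<== 2232-05-06
==> ledger.keep(k=ci, v=risimp)
<== nil
==> ledger.fetch(k=ci)
<== risimp
==> ledger.purge(k=ci)
<== risimp

Answer: 2232-05-06


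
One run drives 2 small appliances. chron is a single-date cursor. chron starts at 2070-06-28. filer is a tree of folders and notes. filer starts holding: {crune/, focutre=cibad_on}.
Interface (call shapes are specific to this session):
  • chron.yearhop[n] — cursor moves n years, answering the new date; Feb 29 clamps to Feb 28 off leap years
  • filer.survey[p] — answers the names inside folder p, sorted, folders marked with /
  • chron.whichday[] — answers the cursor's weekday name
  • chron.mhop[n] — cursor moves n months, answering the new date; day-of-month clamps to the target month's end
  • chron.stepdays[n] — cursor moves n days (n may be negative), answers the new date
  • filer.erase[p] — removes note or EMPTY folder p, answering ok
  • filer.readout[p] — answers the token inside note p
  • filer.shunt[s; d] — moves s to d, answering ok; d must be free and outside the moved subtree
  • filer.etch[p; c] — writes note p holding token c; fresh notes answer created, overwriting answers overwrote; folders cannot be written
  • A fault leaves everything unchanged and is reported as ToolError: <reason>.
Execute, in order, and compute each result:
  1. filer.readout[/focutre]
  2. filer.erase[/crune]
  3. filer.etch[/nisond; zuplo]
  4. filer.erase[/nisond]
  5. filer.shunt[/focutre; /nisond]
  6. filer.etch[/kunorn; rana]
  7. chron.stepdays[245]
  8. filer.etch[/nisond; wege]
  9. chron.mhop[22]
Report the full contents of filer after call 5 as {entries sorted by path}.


Now I run filer.readout using p='/focutre', yielding cibad_on.
Now I run filer.erase using p='/crune', giving ok.
I use filer.etch using p='/nisond', c='zuplo', and observe created.
I invoke filer.erase using p='/nisond', and see ok.
Invoking filer.shunt using s='/focutre', d='/nisond', giving ok.
Now I run filer.etch using p='/kunorn', c='rana', and see created.
I invoke chron.stepdays using n='245', giving 2071-02-28.
I invoke filer.etch using p='/nisond', c='wege': overwrote.
Next I call chron.mhop using n='22', yielding 2072-12-28.

Answer: {nisond=cibad_on}


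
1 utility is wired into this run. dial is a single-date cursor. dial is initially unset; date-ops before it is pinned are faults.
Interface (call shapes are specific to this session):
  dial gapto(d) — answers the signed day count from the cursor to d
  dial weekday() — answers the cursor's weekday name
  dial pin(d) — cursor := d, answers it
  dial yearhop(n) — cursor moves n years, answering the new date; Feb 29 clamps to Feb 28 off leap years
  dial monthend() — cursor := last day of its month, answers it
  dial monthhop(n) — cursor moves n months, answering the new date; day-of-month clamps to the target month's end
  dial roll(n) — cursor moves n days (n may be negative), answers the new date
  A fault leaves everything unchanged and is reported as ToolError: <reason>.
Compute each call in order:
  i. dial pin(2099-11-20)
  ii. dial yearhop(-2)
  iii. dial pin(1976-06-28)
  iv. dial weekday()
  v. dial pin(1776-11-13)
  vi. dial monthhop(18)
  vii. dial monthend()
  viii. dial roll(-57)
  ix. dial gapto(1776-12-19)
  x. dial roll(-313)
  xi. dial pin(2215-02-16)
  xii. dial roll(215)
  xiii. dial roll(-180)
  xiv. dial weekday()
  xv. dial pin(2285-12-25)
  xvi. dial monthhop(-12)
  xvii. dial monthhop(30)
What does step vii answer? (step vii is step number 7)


Answer: 1778-05-31

Derivation:
$ dial pin d→2099-11-20
:: 2099-11-20
$ dial yearhop n→-2
:: 2097-11-20
$ dial pin d→1976-06-28
:: 1976-06-28
$ dial weekday
:: Monday
$ dial pin d→1776-11-13
:: 1776-11-13
$ dial monthhop n→18
:: 1778-05-13
$ dial monthend
:: 1778-05-31
$ dial roll n→-57
:: 1778-04-04
$ dial gapto d→1776-12-19
:: -471
$ dial roll n→-313
:: 1777-05-26
$ dial pin d→2215-02-16
:: 2215-02-16
$ dial roll n→215
:: 2215-09-19
$ dial roll n→-180
:: 2215-03-23
$ dial weekday
:: Thursday
$ dial pin d→2285-12-25
:: 2285-12-25
$ dial monthhop n→-12
:: 2284-12-25
$ dial monthhop n→30
:: 2287-06-25


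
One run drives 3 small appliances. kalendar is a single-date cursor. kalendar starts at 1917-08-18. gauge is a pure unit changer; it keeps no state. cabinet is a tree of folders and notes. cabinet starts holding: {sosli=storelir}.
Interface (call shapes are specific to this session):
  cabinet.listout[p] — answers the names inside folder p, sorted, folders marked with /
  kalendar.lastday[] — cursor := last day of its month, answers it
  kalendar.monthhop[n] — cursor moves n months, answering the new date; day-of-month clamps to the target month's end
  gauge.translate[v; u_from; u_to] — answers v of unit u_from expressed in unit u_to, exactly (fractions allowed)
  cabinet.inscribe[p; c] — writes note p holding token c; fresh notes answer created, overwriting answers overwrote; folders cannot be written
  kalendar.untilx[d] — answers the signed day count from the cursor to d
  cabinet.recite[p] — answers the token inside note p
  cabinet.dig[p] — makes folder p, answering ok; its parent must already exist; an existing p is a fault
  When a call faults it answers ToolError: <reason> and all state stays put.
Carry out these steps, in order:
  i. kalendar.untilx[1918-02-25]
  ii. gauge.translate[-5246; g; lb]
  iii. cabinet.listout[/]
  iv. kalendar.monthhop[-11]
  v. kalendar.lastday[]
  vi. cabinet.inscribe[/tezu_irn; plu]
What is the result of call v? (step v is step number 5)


Answer: 1916-09-30

Derivation:
→ untilx(d→1918-02-25)
← 191
→ translate(v→-5246, u_from→g, u_to→lb)
← -524600000/45359237
→ listout(p→/)
← [sosli]
→ monthhop(n→-11)
← 1916-09-18
→ lastday()
← 1916-09-30
→ inscribe(p→/tezu_irn, c→plu)
← created


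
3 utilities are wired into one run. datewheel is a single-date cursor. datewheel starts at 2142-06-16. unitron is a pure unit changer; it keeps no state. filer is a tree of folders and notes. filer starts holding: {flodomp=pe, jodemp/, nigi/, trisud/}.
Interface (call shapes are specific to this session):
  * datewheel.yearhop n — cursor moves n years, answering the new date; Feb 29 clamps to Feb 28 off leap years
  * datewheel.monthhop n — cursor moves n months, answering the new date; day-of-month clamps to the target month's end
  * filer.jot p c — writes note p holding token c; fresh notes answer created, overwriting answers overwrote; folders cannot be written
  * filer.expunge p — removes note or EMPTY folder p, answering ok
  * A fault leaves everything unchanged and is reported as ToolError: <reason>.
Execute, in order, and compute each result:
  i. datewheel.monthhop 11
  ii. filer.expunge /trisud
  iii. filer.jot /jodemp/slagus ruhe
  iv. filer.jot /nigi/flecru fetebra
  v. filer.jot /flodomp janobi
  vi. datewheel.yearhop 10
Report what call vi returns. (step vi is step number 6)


I try monthhop passing 11, → 2143-05-16.
Then expunge passing /trisud: ok.
I invoke jot passing /jodemp/slagus, ruhe: created.
Next I call jot passing /nigi/flecru, fetebra, yielding created.
I try jot passing /flodomp, janobi, and see overwrote.
I run yearhop passing 10, and get 2153-05-16.

Answer: 2153-05-16


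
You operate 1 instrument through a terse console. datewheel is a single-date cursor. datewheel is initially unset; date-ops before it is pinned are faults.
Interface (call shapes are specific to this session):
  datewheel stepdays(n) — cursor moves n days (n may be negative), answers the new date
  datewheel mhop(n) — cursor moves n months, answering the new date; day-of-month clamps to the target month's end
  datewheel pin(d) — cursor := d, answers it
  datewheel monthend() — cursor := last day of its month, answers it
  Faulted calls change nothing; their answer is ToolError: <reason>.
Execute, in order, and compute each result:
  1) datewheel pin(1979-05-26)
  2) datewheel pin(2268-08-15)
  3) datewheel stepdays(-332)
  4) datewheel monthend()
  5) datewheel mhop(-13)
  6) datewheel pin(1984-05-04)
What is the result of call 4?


Answer: 2267-09-30

Derivation:
Step: datewheel pin[d: 1979-05-26]
Result: 1979-05-26
Step: datewheel pin[d: 2268-08-15]
Result: 2268-08-15
Step: datewheel stepdays[n: -332]
Result: 2267-09-18
Step: datewheel monthend[]
Result: 2267-09-30
Step: datewheel mhop[n: -13]
Result: 2266-08-30
Step: datewheel pin[d: 1984-05-04]
Result: 1984-05-04


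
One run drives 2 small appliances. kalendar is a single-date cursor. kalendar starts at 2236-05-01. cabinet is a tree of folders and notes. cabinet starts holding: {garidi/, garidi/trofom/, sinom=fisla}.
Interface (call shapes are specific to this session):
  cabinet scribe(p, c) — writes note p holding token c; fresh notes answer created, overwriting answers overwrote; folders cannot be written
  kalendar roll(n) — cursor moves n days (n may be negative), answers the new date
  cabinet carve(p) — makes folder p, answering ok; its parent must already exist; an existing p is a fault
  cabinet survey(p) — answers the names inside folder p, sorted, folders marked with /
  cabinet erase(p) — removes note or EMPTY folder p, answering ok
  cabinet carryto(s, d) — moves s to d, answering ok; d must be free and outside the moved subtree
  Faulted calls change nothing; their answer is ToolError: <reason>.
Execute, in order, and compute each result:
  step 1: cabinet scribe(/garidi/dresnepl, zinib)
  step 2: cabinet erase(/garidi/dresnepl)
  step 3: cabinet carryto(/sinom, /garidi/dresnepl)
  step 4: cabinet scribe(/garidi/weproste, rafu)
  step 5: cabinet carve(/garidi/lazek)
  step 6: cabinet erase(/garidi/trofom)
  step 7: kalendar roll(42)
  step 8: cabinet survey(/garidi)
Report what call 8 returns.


Do: cabinet scribe[p: /garidi/dresnepl; c: zinib]
See: created
Do: cabinet erase[p: /garidi/dresnepl]
See: ok
Do: cabinet carryto[s: /sinom; d: /garidi/dresnepl]
See: ok
Do: cabinet scribe[p: /garidi/weproste; c: rafu]
See: created
Do: cabinet carve[p: /garidi/lazek]
See: ok
Do: cabinet erase[p: /garidi/trofom]
See: ok
Do: kalendar roll[n: 42]
See: 2236-06-12
Do: cabinet survey[p: /garidi]
See: [dresnepl, lazek/, weproste]

Answer: [dresnepl, lazek/, weproste]


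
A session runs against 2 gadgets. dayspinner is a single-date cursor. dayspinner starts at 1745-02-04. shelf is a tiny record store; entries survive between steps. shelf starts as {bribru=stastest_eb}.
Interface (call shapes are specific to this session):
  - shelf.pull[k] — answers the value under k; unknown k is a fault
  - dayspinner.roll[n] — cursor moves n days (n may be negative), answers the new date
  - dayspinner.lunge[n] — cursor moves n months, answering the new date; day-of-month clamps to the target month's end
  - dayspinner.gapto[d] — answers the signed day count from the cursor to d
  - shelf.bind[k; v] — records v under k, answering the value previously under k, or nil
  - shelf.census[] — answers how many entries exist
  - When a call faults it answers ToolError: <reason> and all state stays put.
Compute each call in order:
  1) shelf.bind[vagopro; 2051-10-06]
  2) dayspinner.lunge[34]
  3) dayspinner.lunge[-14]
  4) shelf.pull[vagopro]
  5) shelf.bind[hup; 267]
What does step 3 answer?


Answer: 1746-10-04

Derivation:
CALL shelf.bind[vagopro; 2051-10-06]
RET  nil
CALL dayspinner.lunge[34]
RET  1747-12-04
CALL dayspinner.lunge[-14]
RET  1746-10-04
CALL shelf.pull[vagopro]
RET  2051-10-06
CALL shelf.bind[hup; 267]
RET  nil


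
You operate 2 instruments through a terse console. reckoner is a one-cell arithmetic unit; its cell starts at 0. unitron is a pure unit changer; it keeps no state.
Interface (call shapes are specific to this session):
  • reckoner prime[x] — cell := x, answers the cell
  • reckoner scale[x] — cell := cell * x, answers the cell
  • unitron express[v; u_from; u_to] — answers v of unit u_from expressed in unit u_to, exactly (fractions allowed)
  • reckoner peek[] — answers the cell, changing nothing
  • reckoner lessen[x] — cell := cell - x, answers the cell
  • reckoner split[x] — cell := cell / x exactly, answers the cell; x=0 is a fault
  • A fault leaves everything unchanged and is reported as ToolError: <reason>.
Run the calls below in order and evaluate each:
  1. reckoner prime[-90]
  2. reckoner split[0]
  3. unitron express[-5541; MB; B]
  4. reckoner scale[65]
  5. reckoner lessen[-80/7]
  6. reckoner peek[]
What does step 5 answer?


·→ reckoner prime(-90)
·← -90
·→ reckoner split(0)
·← ToolError: division by zero
·→ unitron express(-5541, MB, B)
·← -5541000000
·→ reckoner scale(65)
·← -5850
·→ reckoner lessen(-80/7)
·← -40870/7
·→ reckoner peek()
·← -40870/7

Answer: -40870/7


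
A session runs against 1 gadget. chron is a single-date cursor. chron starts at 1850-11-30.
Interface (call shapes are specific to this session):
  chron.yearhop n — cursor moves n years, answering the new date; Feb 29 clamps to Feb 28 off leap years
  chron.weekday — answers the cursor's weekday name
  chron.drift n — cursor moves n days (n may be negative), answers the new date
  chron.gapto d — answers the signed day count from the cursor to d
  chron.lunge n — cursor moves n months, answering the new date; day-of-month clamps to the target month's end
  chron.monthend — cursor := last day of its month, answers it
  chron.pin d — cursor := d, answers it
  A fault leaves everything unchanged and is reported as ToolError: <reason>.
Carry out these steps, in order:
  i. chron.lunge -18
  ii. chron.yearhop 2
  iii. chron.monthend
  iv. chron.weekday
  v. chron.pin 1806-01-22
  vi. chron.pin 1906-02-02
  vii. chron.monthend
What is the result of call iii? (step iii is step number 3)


Next I call lunge(n→-18): 1849-05-30.
I invoke yearhop(n→2), and see 1851-05-30.
I run monthend(), giving 1851-05-31.
I try weekday, and see Saturday.
Then pin(d→1806-01-22), → 1806-01-22.
I run pin(d→1906-02-02): 1906-02-02.
I call monthend, which returns 1906-02-28.

Answer: 1851-05-31


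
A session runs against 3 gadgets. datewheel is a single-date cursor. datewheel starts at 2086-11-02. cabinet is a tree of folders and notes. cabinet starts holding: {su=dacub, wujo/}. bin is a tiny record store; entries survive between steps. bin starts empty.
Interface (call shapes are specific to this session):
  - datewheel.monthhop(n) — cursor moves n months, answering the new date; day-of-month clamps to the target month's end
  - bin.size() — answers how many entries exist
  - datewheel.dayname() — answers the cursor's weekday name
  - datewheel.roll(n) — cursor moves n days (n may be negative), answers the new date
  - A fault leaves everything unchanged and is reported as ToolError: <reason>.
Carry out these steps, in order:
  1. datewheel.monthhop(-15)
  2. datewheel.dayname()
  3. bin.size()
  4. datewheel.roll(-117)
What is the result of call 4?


Answer: 2085-04-07

Derivation:
% datewheel.monthhop n='-15'
  2085-08-02
% datewheel.dayname
  Thursday
% bin.size
  0
% datewheel.roll n='-117'
  2085-04-07


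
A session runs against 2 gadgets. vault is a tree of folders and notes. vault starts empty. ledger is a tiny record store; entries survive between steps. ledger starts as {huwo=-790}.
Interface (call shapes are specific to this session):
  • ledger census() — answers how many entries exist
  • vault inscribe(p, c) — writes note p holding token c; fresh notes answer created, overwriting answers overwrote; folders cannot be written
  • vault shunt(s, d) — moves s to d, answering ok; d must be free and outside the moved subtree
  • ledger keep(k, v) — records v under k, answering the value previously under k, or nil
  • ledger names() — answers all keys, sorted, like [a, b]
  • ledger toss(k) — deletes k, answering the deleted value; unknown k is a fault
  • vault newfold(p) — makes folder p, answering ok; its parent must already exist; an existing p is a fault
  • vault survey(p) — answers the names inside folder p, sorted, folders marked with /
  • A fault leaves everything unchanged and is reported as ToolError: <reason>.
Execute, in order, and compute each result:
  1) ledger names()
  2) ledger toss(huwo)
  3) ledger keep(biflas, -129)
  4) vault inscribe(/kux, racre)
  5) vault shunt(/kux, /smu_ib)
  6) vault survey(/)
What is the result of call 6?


I try ledger names(), and observe [huwo].
I run ledger toss(huwo), yielding -790.
Then ledger keep(biflas, -129), yielding nil.
Using vault inscribe(/kux, racre), and see created.
I invoke vault shunt(/kux, /smu_ib), — result: ok.
Invoking vault survey(/), and observe [smu_ib].

Answer: [smu_ib]


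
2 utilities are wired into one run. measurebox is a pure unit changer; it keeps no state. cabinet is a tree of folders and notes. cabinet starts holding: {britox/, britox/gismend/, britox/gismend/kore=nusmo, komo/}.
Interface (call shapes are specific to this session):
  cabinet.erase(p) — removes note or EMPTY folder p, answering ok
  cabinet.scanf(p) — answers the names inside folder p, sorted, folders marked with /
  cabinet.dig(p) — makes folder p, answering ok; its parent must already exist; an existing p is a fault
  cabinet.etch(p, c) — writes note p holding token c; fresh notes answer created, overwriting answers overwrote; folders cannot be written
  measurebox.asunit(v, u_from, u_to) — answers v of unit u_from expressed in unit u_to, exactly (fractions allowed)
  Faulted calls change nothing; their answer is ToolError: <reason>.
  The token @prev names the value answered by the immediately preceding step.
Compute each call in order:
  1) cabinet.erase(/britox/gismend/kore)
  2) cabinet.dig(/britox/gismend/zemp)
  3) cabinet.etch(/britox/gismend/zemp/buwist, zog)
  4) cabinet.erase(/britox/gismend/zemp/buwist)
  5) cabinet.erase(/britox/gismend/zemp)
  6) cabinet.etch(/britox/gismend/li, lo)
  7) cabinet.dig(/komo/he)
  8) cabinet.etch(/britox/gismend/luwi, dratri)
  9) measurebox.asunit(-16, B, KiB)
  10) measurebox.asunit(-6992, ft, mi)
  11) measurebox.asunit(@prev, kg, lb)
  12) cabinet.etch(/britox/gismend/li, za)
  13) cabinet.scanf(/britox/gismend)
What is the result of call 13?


> erase p→/britox/gismend/kore
  ok
> dig p→/britox/gismend/zemp
  ok
> etch p→/britox/gismend/zemp/buwist c→zog
  created
> erase p→/britox/gismend/zemp/buwist
  ok
> erase p→/britox/gismend/zemp
  ok
> etch p→/britox/gismend/li c→lo
  created
> dig p→/komo/he
  ok
> etch p→/britox/gismend/luwi c→dratri
  created
> asunit v→-16 u_from→B u_to→KiB
  -1/64
> asunit v→-6992 u_from→ft u_to→mi
  -437/330
> asunit v→@prev u_from→kg u_to→lb
  -4370000000/1496854821
> etch p→/britox/gismend/li c→za
  overwrote
> scanf p→/britox/gismend
  [li, luwi]

Answer: [li, luwi]


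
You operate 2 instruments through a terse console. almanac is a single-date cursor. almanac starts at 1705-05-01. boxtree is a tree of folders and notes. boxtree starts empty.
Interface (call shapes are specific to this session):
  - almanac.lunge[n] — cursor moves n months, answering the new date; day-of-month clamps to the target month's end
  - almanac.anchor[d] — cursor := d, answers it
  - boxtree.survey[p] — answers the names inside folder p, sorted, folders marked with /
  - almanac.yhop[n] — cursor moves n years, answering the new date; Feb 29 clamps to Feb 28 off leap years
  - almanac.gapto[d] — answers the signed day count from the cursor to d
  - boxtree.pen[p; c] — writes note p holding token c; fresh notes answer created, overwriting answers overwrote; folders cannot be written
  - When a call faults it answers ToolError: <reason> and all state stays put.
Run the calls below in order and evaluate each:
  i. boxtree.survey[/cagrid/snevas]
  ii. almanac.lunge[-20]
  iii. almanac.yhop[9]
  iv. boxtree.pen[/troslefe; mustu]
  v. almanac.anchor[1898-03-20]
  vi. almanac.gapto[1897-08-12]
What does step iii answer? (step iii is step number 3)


==> boxtree.survey(p='/cagrid/snevas')
<== ToolError: not found
==> almanac.lunge(n='-20')
<== 1703-09-01
==> almanac.yhop(n='9')
<== 1712-09-01
==> boxtree.pen(p='/troslefe', c='mustu')
<== created
==> almanac.anchor(d='1898-03-20')
<== 1898-03-20
==> almanac.gapto(d='1897-08-12')
<== -220

Answer: 1712-09-01


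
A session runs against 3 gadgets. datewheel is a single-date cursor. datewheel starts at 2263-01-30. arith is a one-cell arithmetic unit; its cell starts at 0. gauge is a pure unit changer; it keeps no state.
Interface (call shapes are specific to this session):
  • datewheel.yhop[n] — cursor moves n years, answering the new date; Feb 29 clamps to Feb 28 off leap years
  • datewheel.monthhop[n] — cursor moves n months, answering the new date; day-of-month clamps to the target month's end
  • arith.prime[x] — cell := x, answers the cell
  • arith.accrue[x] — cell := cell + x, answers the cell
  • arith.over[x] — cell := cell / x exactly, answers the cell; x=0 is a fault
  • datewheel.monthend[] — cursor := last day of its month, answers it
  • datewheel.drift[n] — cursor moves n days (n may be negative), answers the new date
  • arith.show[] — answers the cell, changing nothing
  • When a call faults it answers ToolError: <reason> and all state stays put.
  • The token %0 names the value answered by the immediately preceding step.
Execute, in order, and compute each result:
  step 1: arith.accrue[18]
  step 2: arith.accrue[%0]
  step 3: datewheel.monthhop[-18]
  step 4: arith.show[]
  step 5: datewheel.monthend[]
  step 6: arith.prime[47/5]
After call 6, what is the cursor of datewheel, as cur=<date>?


==> arith.accrue(x: 18)
<== 18
==> arith.accrue(x: %0)
<== 36
==> datewheel.monthhop(n: -18)
<== 2261-07-30
==> arith.show()
<== 36
==> datewheel.monthend()
<== 2261-07-31
==> arith.prime(x: 47/5)
<== 47/5

Answer: cur=2261-07-31


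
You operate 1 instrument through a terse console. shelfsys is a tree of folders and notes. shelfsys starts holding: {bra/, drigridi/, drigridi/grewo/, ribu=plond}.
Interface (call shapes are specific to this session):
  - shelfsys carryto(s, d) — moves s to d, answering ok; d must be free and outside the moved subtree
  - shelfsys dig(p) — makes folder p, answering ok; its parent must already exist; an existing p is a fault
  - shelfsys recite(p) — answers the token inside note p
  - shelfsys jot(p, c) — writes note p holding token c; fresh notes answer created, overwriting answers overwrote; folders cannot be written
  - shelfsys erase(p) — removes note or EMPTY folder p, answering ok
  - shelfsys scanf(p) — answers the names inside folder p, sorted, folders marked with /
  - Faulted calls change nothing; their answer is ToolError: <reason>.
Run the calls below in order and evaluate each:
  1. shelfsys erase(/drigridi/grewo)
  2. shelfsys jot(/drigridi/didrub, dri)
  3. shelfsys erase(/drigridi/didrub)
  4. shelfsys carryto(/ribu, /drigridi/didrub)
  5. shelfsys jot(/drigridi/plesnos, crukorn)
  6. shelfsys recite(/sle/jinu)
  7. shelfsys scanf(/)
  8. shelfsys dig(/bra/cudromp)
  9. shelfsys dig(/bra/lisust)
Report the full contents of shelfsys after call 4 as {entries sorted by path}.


>> shelfsys erase(p→/drigridi/grewo)
<< ok
>> shelfsys jot(p→/drigridi/didrub, c→dri)
<< created
>> shelfsys erase(p→/drigridi/didrub)
<< ok
>> shelfsys carryto(s→/ribu, d→/drigridi/didrub)
<< ok
>> shelfsys jot(p→/drigridi/plesnos, c→crukorn)
<< created
>> shelfsys recite(p→/sle/jinu)
<< ToolError: not found
>> shelfsys scanf(p→/)
<< [bra/, drigridi/]
>> shelfsys dig(p→/bra/cudromp)
<< ok
>> shelfsys dig(p→/bra/lisust)
<< ok

Answer: {bra/, drigridi/, drigridi/didrub=plond}


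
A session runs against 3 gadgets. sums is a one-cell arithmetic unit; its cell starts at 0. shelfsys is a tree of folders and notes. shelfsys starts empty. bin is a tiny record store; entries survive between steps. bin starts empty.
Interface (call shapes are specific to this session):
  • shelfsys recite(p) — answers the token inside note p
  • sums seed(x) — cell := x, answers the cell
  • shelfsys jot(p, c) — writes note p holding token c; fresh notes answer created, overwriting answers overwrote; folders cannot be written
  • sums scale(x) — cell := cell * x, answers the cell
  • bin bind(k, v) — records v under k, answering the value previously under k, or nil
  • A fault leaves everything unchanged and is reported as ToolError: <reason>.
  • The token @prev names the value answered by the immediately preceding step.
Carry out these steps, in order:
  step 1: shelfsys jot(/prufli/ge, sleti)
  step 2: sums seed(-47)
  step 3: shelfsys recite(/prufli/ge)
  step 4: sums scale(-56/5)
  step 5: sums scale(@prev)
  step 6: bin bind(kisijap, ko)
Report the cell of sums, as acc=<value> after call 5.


Using shelfsys jot passing p→/prufli/ge, c→sleti, and observe ToolError: no parent.
Now I run sums seed passing x→-47, and observe -47.
Calling shelfsys recite passing p→/prufli/ge, and see ToolError: not found.
I invoke sums scale passing x→-56/5, which returns 2632/5.
Using sums scale passing x→@prev, — result: 6927424/25.
I try bin bind passing k→kisijap, v→ko, and see nil.

Answer: acc=6927424/25


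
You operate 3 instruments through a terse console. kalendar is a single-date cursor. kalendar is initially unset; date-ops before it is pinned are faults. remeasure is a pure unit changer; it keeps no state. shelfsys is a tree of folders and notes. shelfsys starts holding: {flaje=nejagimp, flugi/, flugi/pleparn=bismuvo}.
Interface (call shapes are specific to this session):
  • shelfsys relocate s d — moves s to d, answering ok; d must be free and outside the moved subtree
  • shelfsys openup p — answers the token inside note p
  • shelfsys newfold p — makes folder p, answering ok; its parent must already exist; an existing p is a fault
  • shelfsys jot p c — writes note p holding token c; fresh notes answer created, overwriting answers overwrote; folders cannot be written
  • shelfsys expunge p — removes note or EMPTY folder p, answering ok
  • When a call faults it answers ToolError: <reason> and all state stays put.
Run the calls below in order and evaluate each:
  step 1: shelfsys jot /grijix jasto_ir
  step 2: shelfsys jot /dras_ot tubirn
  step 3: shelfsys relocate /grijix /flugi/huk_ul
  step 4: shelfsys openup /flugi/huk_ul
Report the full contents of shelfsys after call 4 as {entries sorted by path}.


;; 1. shelfsys jot(/grijix, jasto_ir) => created
;; 2. shelfsys jot(/dras_ot, tubirn) => created
;; 3. shelfsys relocate(/grijix, /flugi/huk_ul) => ok
;; 4. shelfsys openup(/flugi/huk_ul) => jasto_ir

Answer: {dras_ot=tubirn, flaje=nejagimp, flugi/, flugi/huk_ul=jasto_ir, flugi/pleparn=bismuvo}


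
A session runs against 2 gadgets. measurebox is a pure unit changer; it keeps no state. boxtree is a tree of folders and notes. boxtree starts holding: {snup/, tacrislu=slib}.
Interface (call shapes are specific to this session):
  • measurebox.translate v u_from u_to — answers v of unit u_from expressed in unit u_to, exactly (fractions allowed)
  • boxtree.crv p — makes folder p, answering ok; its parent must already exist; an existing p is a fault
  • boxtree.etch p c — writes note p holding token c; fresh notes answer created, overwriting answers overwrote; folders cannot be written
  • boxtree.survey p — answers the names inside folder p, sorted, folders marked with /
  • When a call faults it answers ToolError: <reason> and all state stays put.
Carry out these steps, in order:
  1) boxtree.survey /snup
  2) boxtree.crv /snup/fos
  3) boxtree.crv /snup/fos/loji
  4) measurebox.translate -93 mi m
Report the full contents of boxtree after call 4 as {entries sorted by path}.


Answer: {snup/, snup/fos/, snup/fos/loji/, tacrislu=slib}

Derivation:
% boxtree.survey(/snup) -> []
% boxtree.crv(/snup/fos) -> ok
% boxtree.crv(/snup/fos/loji) -> ok
% measurebox.translate(-93, mi, m) -> -18708624/125


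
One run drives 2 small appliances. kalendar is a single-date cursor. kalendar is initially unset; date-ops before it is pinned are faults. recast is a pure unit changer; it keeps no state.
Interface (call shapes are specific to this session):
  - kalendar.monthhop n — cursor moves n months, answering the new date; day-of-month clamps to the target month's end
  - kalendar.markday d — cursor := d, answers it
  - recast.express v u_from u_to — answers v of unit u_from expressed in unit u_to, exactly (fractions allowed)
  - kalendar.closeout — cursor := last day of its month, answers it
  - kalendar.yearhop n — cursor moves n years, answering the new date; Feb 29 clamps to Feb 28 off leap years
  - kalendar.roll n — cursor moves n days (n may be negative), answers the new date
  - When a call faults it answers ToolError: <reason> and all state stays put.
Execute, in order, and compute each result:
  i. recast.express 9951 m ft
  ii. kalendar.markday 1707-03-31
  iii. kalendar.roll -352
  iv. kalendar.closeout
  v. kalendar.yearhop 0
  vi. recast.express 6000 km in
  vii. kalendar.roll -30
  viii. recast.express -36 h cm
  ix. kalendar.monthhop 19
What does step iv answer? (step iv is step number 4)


→ recast.express(9951, m, ft)
← 4146250/127
→ kalendar.markday(1707-03-31)
← 1707-03-31
→ kalendar.roll(-352)
← 1706-04-13
→ kalendar.closeout()
← 1706-04-30
→ kalendar.yearhop(0)
← 1706-04-30
→ recast.express(6000, km, in)
← 30000000000/127
→ kalendar.roll(-30)
← 1706-03-31
→ recast.express(-36, h, cm)
← ToolError: incompatible units
→ kalendar.monthhop(19)
← 1707-10-31

Answer: 1706-04-30


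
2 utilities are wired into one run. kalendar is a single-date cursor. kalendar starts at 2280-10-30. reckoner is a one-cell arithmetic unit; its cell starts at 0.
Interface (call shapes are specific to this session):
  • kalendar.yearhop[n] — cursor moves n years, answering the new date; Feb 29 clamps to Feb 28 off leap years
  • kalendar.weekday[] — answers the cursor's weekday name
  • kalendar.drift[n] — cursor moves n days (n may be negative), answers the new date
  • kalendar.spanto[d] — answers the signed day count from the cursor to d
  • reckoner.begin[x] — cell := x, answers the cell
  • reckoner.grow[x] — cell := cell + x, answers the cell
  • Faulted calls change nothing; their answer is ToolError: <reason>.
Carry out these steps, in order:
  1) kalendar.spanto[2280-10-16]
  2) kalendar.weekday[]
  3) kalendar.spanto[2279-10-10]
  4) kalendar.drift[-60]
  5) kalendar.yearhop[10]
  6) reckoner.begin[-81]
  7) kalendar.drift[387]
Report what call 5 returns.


% spanto d→2280-10-16
  -14
% weekday
  Saturday
% spanto d→2279-10-10
  -386
% drift n→-60
  2280-08-31
% yearhop n→10
  2290-08-31
% begin x→-81
  -81
% drift n→387
  2291-09-22

Answer: 2290-08-31


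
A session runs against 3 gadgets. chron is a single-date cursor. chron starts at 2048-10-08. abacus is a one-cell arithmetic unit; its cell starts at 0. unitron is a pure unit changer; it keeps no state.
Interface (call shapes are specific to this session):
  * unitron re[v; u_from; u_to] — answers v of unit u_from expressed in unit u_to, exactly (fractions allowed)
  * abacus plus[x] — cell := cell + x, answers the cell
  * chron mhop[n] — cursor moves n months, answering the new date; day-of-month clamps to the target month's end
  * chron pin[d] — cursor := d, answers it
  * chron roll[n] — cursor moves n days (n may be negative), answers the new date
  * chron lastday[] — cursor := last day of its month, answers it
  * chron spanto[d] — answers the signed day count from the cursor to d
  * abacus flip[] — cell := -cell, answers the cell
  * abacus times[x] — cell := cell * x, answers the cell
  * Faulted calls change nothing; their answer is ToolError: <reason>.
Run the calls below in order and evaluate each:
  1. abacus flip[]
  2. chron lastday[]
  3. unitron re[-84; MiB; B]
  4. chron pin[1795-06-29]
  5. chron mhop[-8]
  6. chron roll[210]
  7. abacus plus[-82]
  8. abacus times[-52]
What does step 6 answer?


Answer: 1795-05-27

Derivation:
I invoke abacus flip, and get 0.
Using chron lastday, and get 2048-10-31.
I invoke unitron re using v: -84, u_from: MiB, u_to: B, giving -88080384.
Now I run chron pin using d: 1795-06-29, which returns 1795-06-29.
I invoke chron mhop using n: -8, and see 1794-10-29.
Calling chron roll using n: 210, → 1795-05-27.
I use abacus plus using x: -82, and see -82.
Calling abacus times using x: -52, giving 4264.


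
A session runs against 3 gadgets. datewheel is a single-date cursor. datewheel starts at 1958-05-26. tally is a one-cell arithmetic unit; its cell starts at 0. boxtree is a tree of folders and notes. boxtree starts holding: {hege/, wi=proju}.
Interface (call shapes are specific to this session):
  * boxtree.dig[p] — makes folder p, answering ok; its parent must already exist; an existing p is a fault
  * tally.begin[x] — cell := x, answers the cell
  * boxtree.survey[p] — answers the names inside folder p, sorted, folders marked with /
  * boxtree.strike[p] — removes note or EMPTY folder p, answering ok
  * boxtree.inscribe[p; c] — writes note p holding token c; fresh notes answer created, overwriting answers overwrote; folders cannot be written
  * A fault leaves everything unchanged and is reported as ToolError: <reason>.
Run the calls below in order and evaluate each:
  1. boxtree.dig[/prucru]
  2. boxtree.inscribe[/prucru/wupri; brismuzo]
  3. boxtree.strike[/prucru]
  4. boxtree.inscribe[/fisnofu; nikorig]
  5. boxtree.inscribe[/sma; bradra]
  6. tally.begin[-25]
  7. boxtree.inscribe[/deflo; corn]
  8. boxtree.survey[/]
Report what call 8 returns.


Answer: [deflo, fisnofu, hege/, prucru/, sma, wi]

Derivation:
→ boxtree.dig(p: /prucru)
← ok
→ boxtree.inscribe(p: /prucru/wupri, c: brismuzo)
← created
→ boxtree.strike(p: /prucru)
← ToolError: not empty
→ boxtree.inscribe(p: /fisnofu, c: nikorig)
← created
→ boxtree.inscribe(p: /sma, c: bradra)
← created
→ tally.begin(x: -25)
← -25
→ boxtree.inscribe(p: /deflo, c: corn)
← created
→ boxtree.survey(p: /)
← [deflo, fisnofu, hege/, prucru/, sma, wi]


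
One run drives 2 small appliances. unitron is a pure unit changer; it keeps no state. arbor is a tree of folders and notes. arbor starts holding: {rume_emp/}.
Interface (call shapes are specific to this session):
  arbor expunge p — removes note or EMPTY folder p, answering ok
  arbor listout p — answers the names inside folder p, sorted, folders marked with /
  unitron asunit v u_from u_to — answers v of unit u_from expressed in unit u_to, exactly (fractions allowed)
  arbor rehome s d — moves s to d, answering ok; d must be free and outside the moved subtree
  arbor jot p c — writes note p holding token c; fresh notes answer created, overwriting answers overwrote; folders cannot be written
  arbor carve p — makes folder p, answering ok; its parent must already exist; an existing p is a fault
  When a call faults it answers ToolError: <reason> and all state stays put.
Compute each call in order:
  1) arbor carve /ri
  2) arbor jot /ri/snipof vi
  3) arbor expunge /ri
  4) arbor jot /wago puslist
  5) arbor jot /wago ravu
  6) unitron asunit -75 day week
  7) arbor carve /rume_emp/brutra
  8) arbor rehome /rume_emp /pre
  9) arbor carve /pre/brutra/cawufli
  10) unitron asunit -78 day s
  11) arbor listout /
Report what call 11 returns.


→ arbor carve(p='/ri')
← ok
→ arbor jot(p='/ri/snipof', c='vi')
← created
→ arbor expunge(p='/ri')
← ToolError: not empty
→ arbor jot(p='/wago', c='puslist')
← created
→ arbor jot(p='/wago', c='ravu')
← overwrote
→ unitron asunit(v='-75', u_from='day', u_to='week')
← -75/7
→ arbor carve(p='/rume_emp/brutra')
← ok
→ arbor rehome(s='/rume_emp', d='/pre')
← ok
→ arbor carve(p='/pre/brutra/cawufli')
← ok
→ unitron asunit(v='-78', u_from='day', u_to='s')
← -6739200
→ arbor listout(p='/')
← [pre/, ri/, wago]

Answer: [pre/, ri/, wago]


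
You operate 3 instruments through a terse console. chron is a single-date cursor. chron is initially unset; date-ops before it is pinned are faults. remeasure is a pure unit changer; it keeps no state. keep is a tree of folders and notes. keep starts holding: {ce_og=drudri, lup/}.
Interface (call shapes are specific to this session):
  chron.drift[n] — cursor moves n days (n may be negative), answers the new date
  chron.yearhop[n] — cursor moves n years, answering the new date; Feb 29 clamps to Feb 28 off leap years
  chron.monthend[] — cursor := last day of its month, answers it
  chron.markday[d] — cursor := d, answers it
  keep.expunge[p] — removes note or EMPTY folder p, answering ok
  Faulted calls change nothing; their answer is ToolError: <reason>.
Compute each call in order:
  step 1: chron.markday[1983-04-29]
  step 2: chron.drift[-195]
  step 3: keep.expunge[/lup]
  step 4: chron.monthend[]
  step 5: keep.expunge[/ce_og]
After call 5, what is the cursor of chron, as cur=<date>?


Answer: cur=1982-10-31

Derivation:
·→ chron.markday(d→1983-04-29)
·← 1983-04-29
·→ chron.drift(n→-195)
·← 1982-10-16
·→ keep.expunge(p→/lup)
·← ok
·→ chron.monthend()
·← 1982-10-31
·→ keep.expunge(p→/ce_og)
·← ok


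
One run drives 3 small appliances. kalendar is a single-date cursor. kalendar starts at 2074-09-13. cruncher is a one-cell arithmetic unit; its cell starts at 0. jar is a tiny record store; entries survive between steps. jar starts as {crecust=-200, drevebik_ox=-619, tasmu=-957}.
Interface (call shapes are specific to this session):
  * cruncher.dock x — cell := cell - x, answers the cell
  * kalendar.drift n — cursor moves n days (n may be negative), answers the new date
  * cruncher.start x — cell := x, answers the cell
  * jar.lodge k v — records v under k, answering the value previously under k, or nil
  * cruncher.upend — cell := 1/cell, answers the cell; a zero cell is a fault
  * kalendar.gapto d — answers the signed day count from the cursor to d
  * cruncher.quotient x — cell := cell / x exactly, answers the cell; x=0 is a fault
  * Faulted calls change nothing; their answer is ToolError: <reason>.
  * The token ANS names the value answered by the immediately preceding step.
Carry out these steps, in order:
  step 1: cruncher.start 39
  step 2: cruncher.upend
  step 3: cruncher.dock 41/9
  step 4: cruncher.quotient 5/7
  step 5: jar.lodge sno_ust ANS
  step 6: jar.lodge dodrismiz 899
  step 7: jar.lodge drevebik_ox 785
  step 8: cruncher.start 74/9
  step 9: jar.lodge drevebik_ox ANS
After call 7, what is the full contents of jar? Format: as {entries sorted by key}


Answer: {crecust=-200, dodrismiz=899, drevebik_ox=785, sno_ust=-742/117, tasmu=-957}

Derivation:
Step: cruncher.start[x='39']
Result: 39
Step: cruncher.upend[]
Result: 1/39
Step: cruncher.dock[x='41/9']
Result: -530/117
Step: cruncher.quotient[x='5/7']
Result: -742/117
Step: jar.lodge[k='sno_ust'; v='ANS']
Result: nil
Step: jar.lodge[k='dodrismiz'; v='899']
Result: nil
Step: jar.lodge[k='drevebik_ox'; v='785']
Result: -619
Step: cruncher.start[x='74/9']
Result: 74/9
Step: jar.lodge[k='drevebik_ox'; v='ANS']
Result: 785
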